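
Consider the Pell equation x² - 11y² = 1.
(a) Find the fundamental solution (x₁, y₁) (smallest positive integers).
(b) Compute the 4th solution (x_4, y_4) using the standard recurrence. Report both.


Step 1: Find the fundamental solution (x₁, y₁) of x² - 11y² = 1.
  Expand √11 as a continued fraction. a₀ = ⌊√11⌋ = 3; iterate m_{k+1} = d_k·a_k − m_k, d_{k+1} = (11 − m_{k+1}²)/d_k, a_{k+1} = ⌊(a₀ + m_{k+1})/d_{k+1}⌋ (starting m₀ = 0, d₀ = 1), with convergents p_k = a_k·p_{k-1} + p_{k-2}, q_k = a_k·q_{k-1} + q_{k-2} (p₋₁ = 1, q₋₁ = 0):
  k = 0: a₀ = 3; p₀/q₀ = 3/1; p₀² − 11·q₀² = 9 − 11 = -2.
  k = 1: m = 3, d = 2, a = ⌊(3 + 3)/2⌋ = 3; p/q = (3·3 + 1)/(3·1 + 0) = 10/3; p² − 11·q² = 100 − 99 = 1.
  The first convergent with p² − 11·q² = 1 gives the fundamental solution (x₁, y₁) = (10, 3).
Step 2: Apply the recurrence (x_{n+1}, y_{n+1}) = (x₁x_n + 11y₁y_n, x₁y_n + y₁x_n) repeatedly.
  From (x_1, y_1) = (10, 3): x_2 = 10·10 + 11·3·3 = 199; y_2 = 10·3 + 3·10 = 60.
  From (x_2, y_2) = (199, 60): x_3 = 10·199 + 11·3·60 = 3970; y_3 = 10·60 + 3·199 = 1197.
  From (x_3, y_3) = (3970, 1197): x_4 = 10·3970 + 11·3·1197 = 79201; y_4 = 10·1197 + 3·3970 = 23880.
Step 3: Verify x_4² - 11·y_4² = 6272798401 - 6272798400 = 1 (should be 1). ✓

(x_1, y_1) = (10, 3); (x_4, y_4) = (79201, 23880).


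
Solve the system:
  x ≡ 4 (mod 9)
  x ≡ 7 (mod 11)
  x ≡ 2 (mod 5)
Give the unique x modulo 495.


Moduli 9, 11, 5 are pairwise coprime; by CRT there is a unique solution modulo M = 9 · 11 · 5 = 495.
Solve pairwise, accumulating the modulus:
  Start with x ≡ 4 (mod 9).
  Combine with x ≡ 7 (mod 11): since gcd(9, 11) = 1, we get a unique residue mod 99.
    Write x = 4 + 9·t and substitute into x ≡ 7 (mod 11): 9·t ≡ 7 − 4 = 3 (mod 11).
    The inverse of 9 mod 11 is 5 (since 9·5 = 45 = 4·11 + 1), so t ≡ 5·3 = 15 ≡ 4 (mod 11).
    Then x = 4 + 9·4 = 40, valid modulo lcm(9, 11) = 99: x ≡ 40 (mod 99).
  Combine with x ≡ 2 (mod 5): since gcd(99, 5) = 1, we get a unique residue mod 495.
    Write x = 40 + 99·t and substitute into x ≡ 2 (mod 5): 99·t ≡ 2 − 40 = -38 (mod 5).
    Reduce coefficients mod 5: 4·t ≡ 2 (mod 5).
    The inverse of 4 mod 5 is 4 (since 4·4 = 16 = 3·5 + 1), so t ≡ 4·2 = 8 ≡ 3 (mod 5).
    Then x = 40 + 99·3 = 337, valid modulo lcm(99, 5) = 495: x ≡ 337 (mod 495).
Verify: 337 mod 9 = 4 ✓, 337 mod 11 = 7 ✓, 337 mod 5 = 2 ✓.

x ≡ 337 (mod 495).


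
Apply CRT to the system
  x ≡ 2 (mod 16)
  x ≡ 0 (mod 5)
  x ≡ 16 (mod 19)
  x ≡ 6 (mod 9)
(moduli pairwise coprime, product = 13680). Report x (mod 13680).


Product of moduli M = 16 · 5 · 19 · 9 = 13680.
Merge one congruence at a time:
  Start: x ≡ 2 (mod 16).
  Combine with x ≡ 0 (mod 5); new modulus lcm = 80.
    Write x = 2 + 16·t and substitute into x ≡ 0 (mod 5): 16·t ≡ 0 − 2 = -2 (mod 5).
    Reduce coefficients mod 5: 1·t ≡ 3 (mod 5).
    So t ≡ 3 (mod 5).
    Then x = 2 + 16·3 = 50, valid modulo lcm(16, 5) = 80: x ≡ 50 (mod 80).
  Combine with x ≡ 16 (mod 19); new modulus lcm = 1520.
    Write x = 50 + 80·t and substitute into x ≡ 16 (mod 19): 80·t ≡ 16 − 50 = -34 (mod 19).
    Reduce coefficients mod 19: 4·t ≡ 4 (mod 19).
    The inverse of 4 mod 19 is 5 (since 4·5 = 20 = 1·19 + 1), so t ≡ 5·4 = 20 ≡ 1 (mod 19).
    Then x = 50 + 80·1 = 130, valid modulo lcm(80, 19) = 1520: x ≡ 130 (mod 1520).
  Combine with x ≡ 6 (mod 9); new modulus lcm = 13680.
    Write x = 130 + 1520·t and substitute into x ≡ 6 (mod 9): 1520·t ≡ 6 − 130 = -124 (mod 9).
    Reduce coefficients mod 9: 8·t ≡ 2 (mod 9).
    The inverse of 8 mod 9 is 8 (since 8·8 = 64 = 7·9 + 1), so t ≡ 8·2 = 16 ≡ 7 (mod 9).
    Then x = 130 + 1520·7 = 10770, valid modulo lcm(1520, 9) = 13680: x ≡ 10770 (mod 13680).
Verify against each original: 10770 mod 16 = 2, 10770 mod 5 = 0, 10770 mod 19 = 16, 10770 mod 9 = 6.

x ≡ 10770 (mod 13680).


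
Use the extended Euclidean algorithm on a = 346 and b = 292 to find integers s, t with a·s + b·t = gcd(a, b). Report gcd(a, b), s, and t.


Euclidean algorithm on (346, 292) — divide until remainder is 0:
  346 = 1 · 292 + 54
  292 = 5 · 54 + 22
  54 = 2 · 22 + 10
  22 = 2 · 10 + 2
  10 = 5 · 2 + 0
gcd(346, 292) = 2.
Track Bezout coefficients alongside the remainders: start with r₀ = 346 = a·1 + b·0 (s = 1, t = 0) and r₁ = 292 = a·0 + b·1 (s = 0, t = 1); each new remainder r_{k+1} = r_{k-1} − q_k·r_k inherits s_{k+1} = s_{k-1} − q_k·s_k, t_{k+1} = t_{k-1} − q_k·t_k, so r_k = a·s_k + b·t_k at every step:
  q = 1: r = 54, s = 1 − 1·0 = 1, t = 0 − 1·1 = -1  (check: 346·1 + 292·(-1) = 54)
  q = 5: r = 22, s = 0 − 5·1 = -5, t = 1 − 5·(-1) = 6  (check: 346·(-5) + 292·6 = 22)
  q = 2: r = 10, s = 1 − 2·(-5) = 11, t = -1 − 2·6 = -13  (check: 346·11 + 292·(-13) = 10)
  q = 2: r = 2, s = -5 − 2·11 = -27, t = 6 − 2·(-13) = 32  (check: 346·(-27) + 292·32 = 2)
The row with r = 2 (the gcd) gives the Bezout coefficients s = -27, t = 32.
Result: 346 · (-27) + 292 · (32) = 2.

gcd(346, 292) = 2; s = -27, t = 32 (check: 346·(-27) + 292·32 = 2).


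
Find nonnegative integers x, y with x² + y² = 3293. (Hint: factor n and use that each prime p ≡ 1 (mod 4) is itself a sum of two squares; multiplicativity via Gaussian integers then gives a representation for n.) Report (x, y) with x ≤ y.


Step 1: Factor n = 3293 = 37 · 89.
Step 2: Check the mod-4 condition on each prime factor: 37 ≡ 1 (mod 4), exponent 1; 89 ≡ 1 (mod 4), exponent 1.
All primes ≡ 3 (mod 4) appear to even exponent (or don't appear), so by the two-squares theorem n IS expressible as a sum of two squares.
Step 3: Build a representation. Here n = 37 · 89 is a product of primes ≡ 1 (mod 4). Each prime p ≡ 1 (mod 4) is itself a sum of two squares; find a² by testing p − a² for a perfect square:
  37: 37 − 1² = 36 = 6² ⇒ 37 = 1² + 6².
  89: 89 − 1² = 88, 89 − 2² = 85, 89 − 3² = 80, 89 − 4² = 73, 89 − 5² = 64 = 8² ⇒ 89 = 5² + 8².
  Combine using the Brahmagupta–Fibonacci identity (a² + b²)(c² + d²) = (ac − bd)² + (ad + bc)² = (ac + bd)² + (ad − bc)²:
  37 · 89 = 3293: from (1² + 6²)(5² + 8²), take (1·5 − 6·8, 1·8 + 6·5) = (5 − 48, 8 + 30) = (-43, 38); dropping signs (only squares matter) gives (43, 38); check 43² + 38² = 1849 + 1444 = 3293 ✓.
Step 4: Order so x ≤ y and verify: 38² + 43² = 1444 + 1849 = 3293 = n. ✓

n = 3293 = 38² + 43² (one valid representation with x ≤ y).


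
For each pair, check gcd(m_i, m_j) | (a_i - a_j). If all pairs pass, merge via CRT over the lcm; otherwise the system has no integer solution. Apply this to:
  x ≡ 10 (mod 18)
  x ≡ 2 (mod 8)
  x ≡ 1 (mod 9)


Moduli 18, 8, 9 are not pairwise coprime, so CRT works modulo lcm(m_i) when all pairwise compatibility conditions hold.
Pairwise compatibility: gcd(m_i, m_j) must divide a_i - a_j for every pair.
Merge one congruence at a time:
  Start: x ≡ 10 (mod 18).
  Combine with x ≡ 2 (mod 8): gcd(18, 8) = 2; 2 - 10 = -8, which IS divisible by 2, so compatible.
    Write x = 10 + 18·t and substitute into x ≡ 2 (mod 8): 18·t ≡ 2 − 10 = -8 (mod 8).
    Divide the congruence (and modulus) by g = 2: 9·t ≡ -4 (mod 4).
    Reduce coefficients mod 4: 1·t ≡ 0 (mod 4).
    So t ≡ 0 (mod 4).
    Then x = 10 + 18·0 = 10, valid modulo lcm(18, 8) = 72: x ≡ 10 (mod 72).
  Combine with x ≡ 1 (mod 9): gcd(72, 9) = 9; 1 - 10 = -9, which IS divisible by 9, so compatible.
    Write x = 10 + 72·t and substitute into x ≡ 1 (mod 9): 72·t ≡ 1 − 10 = -9 (mod 9).
    Divide the congruence (and modulus) by g = 9: 8·t ≡ -1 (mod 1).
    Modulo 1 every t works; take t = 0.
    Then x = 10 + 72·0 = 10, valid modulo lcm(72, 9) = 72: x ≡ 10 (mod 72).
Verify: 10 mod 18 = 10, 10 mod 8 = 2, 10 mod 9 = 1.

x ≡ 10 (mod 72).


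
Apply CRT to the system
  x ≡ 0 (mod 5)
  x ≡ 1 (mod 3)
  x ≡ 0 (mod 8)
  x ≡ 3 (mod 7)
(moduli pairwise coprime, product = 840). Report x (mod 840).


Product of moduli M = 5 · 3 · 8 · 7 = 840.
Merge one congruence at a time:
  Start: x ≡ 0 (mod 5).
  Combine with x ≡ 1 (mod 3); new modulus lcm = 15.
    Write x = 0 + 5·t and substitute into x ≡ 1 (mod 3): 5·t ≡ 1 − 0 = 1 (mod 3).
    Reduce coefficients mod 3: 2·t ≡ 1 (mod 3).
    The inverse of 2 mod 3 is 2 (since 2·2 = 4 = 1·3 + 1), so t ≡ 2·1 = 2 ≡ 2 (mod 3).
    Then x = 0 + 5·2 = 10, valid modulo lcm(5, 3) = 15: x ≡ 10 (mod 15).
  Combine with x ≡ 0 (mod 8); new modulus lcm = 120.
    Write x = 10 + 15·t and substitute into x ≡ 0 (mod 8): 15·t ≡ 0 − 10 = -10 (mod 8).
    Reduce coefficients mod 8: 7·t ≡ 6 (mod 8).
    The inverse of 7 mod 8 is 7 (since 7·7 = 49 = 6·8 + 1), so t ≡ 7·6 = 42 ≡ 2 (mod 8).
    Then x = 10 + 15·2 = 40, valid modulo lcm(15, 8) = 120: x ≡ 40 (mod 120).
  Combine with x ≡ 3 (mod 7); new modulus lcm = 840.
    Write x = 40 + 120·t and substitute into x ≡ 3 (mod 7): 120·t ≡ 3 − 40 = -37 (mod 7).
    Reduce coefficients mod 7: 1·t ≡ 5 (mod 7).
    So t ≡ 5 (mod 7).
    Then x = 40 + 120·5 = 640, valid modulo lcm(120, 7) = 840: x ≡ 640 (mod 840).
Verify against each original: 640 mod 5 = 0, 640 mod 3 = 1, 640 mod 8 = 0, 640 mod 7 = 3.

x ≡ 640 (mod 840).


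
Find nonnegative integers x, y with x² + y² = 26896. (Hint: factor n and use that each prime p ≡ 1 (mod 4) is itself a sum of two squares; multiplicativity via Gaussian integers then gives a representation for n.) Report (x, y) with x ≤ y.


Step 1: Factor n = 26896 = 2^4 · 41^2.
Step 2: Check the mod-4 condition on each prime factor: 2 = 2 (special); 41 ≡ 1 (mod 4), exponent 2.
All primes ≡ 3 (mod 4) appear to even exponent (or don't appear), so by the two-squares theorem n IS expressible as a sum of two squares.
Step 3: Build a representation. Group n = k² · m with k = 4 and m = 41 · 41 = 1681 (a product of primes ≡ 1 (mod 4)); a representation of m scales to one of n via (k·x)² + (k·y)² = k²(x² + y²). Each prime p ≡ 1 (mod 4) is itself a sum of two squares; find a² by testing p − a² for a perfect square:
  41: 41 − 1² = 40, 41 − 2² = 37, 41 − 3² = 32, 41 − 4² = 25 = 5² ⇒ 41 = 4² + 5².
  Combine using the Brahmagupta–Fibonacci identity (a² + b²)(c² + d²) = (ac − bd)² + (ad + bc)² = (ac + bd)² + (ad − bc)²:
  41 · 41 = 1681: from (4² + 5²)(4² + 5²), take (4·4 − 5·5, 4·5 + 5·4) = (16 − 25, 20 + 20) = (-9, 40); dropping signs (only squares matter) gives (9, 40); check 9² + 40² = 81 + 1600 = 1681 ✓.
  Scale by k = 4: (4·9, 4·40) = (36, 160).
Step 4: Order so x ≤ y and verify: 36² + 160² = 1296 + 25600 = 26896 = n. ✓

n = 26896 = 36² + 160² (one valid representation with x ≤ y).


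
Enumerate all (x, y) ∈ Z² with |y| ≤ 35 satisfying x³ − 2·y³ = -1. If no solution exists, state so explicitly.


The equation is x³ - 2y³ = -1. For fixed y, x³ = 2·y³ − 1, so a solution requires the RHS to be a perfect cube.
Strategy: iterate y from -35 to 35, compute RHS = 2·y³ − 1, and check whether it is a (positive or negative) perfect cube.
Check small values of y:
  y = 0: RHS = -1 = (-1)³ ⇒ x = -1 works.
  y = 1: RHS = 1 = (1)³ ⇒ x = 1 works.
  y = -1: RHS = -3 is not a perfect cube.
  y = 2: RHS = 15 is not a perfect cube.
  y = -2: RHS = -17 is not a perfect cube.
  y = 3: RHS = 53 is not a perfect cube.
  y = -3: RHS = -55 is not a perfect cube.
Continuing the search up to |y| = 35 finds no further solutions beyond those listed.
Collected solutions: (-1, 0), (1, 1).

Solutions (with |y| ≤ 35): (-1, 0), (1, 1).


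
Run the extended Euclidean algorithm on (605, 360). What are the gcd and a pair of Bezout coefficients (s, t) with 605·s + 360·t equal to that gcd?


Euclidean algorithm on (605, 360) — divide until remainder is 0:
  605 = 1 · 360 + 245
  360 = 1 · 245 + 115
  245 = 2 · 115 + 15
  115 = 7 · 15 + 10
  15 = 1 · 10 + 5
  10 = 2 · 5 + 0
gcd(605, 360) = 5.
Track Bezout coefficients alongside the remainders: start with r₀ = 605 = a·1 + b·0 (s = 1, t = 0) and r₁ = 360 = a·0 + b·1 (s = 0, t = 1); each new remainder r_{k+1} = r_{k-1} − q_k·r_k inherits s_{k+1} = s_{k-1} − q_k·s_k, t_{k+1} = t_{k-1} − q_k·t_k, so r_k = a·s_k + b·t_k at every step:
  q = 1: r = 245, s = 1 − 1·0 = 1, t = 0 − 1·1 = -1  (check: 605·1 + 360·(-1) = 245)
  q = 1: r = 115, s = 0 − 1·1 = -1, t = 1 − 1·(-1) = 2  (check: 605·(-1) + 360·2 = 115)
  q = 2: r = 15, s = 1 − 2·(-1) = 3, t = -1 − 2·2 = -5  (check: 605·3 + 360·(-5) = 15)
  q = 7: r = 10, s = -1 − 7·3 = -22, t = 2 − 7·(-5) = 37  (check: 605·(-22) + 360·37 = 10)
  q = 1: r = 5, s = 3 − 1·(-22) = 25, t = -5 − 1·37 = -42  (check: 605·25 + 360·(-42) = 5)
The row with r = 5 (the gcd) gives the Bezout coefficients s = 25, t = -42.
Result: 605 · (25) + 360 · (-42) = 5.

gcd(605, 360) = 5; s = 25, t = -42 (check: 605·25 + 360·(-42) = 5).


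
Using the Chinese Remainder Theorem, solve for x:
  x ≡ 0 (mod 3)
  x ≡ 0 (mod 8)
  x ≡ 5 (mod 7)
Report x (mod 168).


Moduli 3, 8, 7 are pairwise coprime; by CRT there is a unique solution modulo M = 3 · 8 · 7 = 168.
Solve pairwise, accumulating the modulus:
  Start with x ≡ 0 (mod 3).
  Combine with x ≡ 0 (mod 8): since gcd(3, 8) = 1, we get a unique residue mod 24.
    Write x = 0 + 3·t and substitute into x ≡ 0 (mod 8): 3·t ≡ 0 − 0 = 0 (mod 8).
    The inverse of 3 mod 8 is 3 (since 3·3 = 9 = 1·8 + 1), so t ≡ 3·0 = 0 ≡ 0 (mod 8).
    Then x = 0 + 3·0 = 0, valid modulo lcm(3, 8) = 24: x ≡ 0 (mod 24).
  Combine with x ≡ 5 (mod 7): since gcd(24, 7) = 1, we get a unique residue mod 168.
    Write x = 0 + 24·t and substitute into x ≡ 5 (mod 7): 24·t ≡ 5 − 0 = 5 (mod 7).
    Reduce coefficients mod 7: 3·t ≡ 5 (mod 7).
    The inverse of 3 mod 7 is 5 (since 3·5 = 15 = 2·7 + 1), so t ≡ 5·5 = 25 ≡ 4 (mod 7).
    Then x = 0 + 24·4 = 96, valid modulo lcm(24, 7) = 168: x ≡ 96 (mod 168).
Verify: 96 mod 3 = 0 ✓, 96 mod 8 = 0 ✓, 96 mod 7 = 5 ✓.

x ≡ 96 (mod 168).


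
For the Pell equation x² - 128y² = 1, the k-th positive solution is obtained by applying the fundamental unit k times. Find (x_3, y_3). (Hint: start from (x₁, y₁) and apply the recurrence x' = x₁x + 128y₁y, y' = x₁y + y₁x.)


Step 1: Find the fundamental solution (x₁, y₁) of x² - 128y² = 1.
  Expand √128 as a continued fraction. a₀ = ⌊√128⌋ = 11; iterate m_{k+1} = d_k·a_k − m_k, d_{k+1} = (128 − m_{k+1}²)/d_k, a_{k+1} = ⌊(a₀ + m_{k+1})/d_{k+1}⌋ (starting m₀ = 0, d₀ = 1), with convergents p_k = a_k·p_{k-1} + p_{k-2}, q_k = a_k·q_{k-1} + q_{k-2} (p₋₁ = 1, q₋₁ = 0):
  k = 0: a₀ = 11; p₀/q₀ = 11/1; p₀² − 128·q₀² = 121 − 128 = -7.
  k = 1: m = 11, d = 7, a = ⌊(11 + 11)/7⌋ = 3; p/q = (3·11 + 1)/(3·1 + 0) = 34/3; p² − 128·q² = 1156 − 1152 = 4.
  k = 2: m = 10, d = 4, a = ⌊(11 + 10)/4⌋ = 5; p/q = (5·34 + 11)/(5·3 + 1) = 181/16; p² − 128·q² = 32761 − 32768 = -7.
  k = 3: m = 10, d = 7, a = ⌊(11 + 10)/7⌋ = 3; p/q = (3·181 + 34)/(3·16 + 3) = 577/51; p² − 128·q² = 332929 − 332928 = 1.
  The first convergent with p² − 128·q² = 1 gives the fundamental solution (x₁, y₁) = (577, 51).
Step 2: Apply the recurrence (x_{n+1}, y_{n+1}) = (x₁x_n + 128y₁y_n, x₁y_n + y₁x_n) repeatedly.
  From (x_1, y_1) = (577, 51): x_2 = 577·577 + 128·51·51 = 665857; y_2 = 577·51 + 51·577 = 58854.
  From (x_2, y_2) = (665857, 58854): x_3 = 577·665857 + 128·51·58854 = 768398401; y_3 = 577·58854 + 51·665857 = 67917465.
Step 3: Verify x_3² - 128·y_3² = 590436102659356801 - 590436102659356800 = 1 (should be 1). ✓

(x_1, y_1) = (577, 51); (x_3, y_3) = (768398401, 67917465).


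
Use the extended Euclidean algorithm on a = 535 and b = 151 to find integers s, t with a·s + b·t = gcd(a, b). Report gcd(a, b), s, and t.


Euclidean algorithm on (535, 151) — divide until remainder is 0:
  535 = 3 · 151 + 82
  151 = 1 · 82 + 69
  82 = 1 · 69 + 13
  69 = 5 · 13 + 4
  13 = 3 · 4 + 1
  4 = 4 · 1 + 0
gcd(535, 151) = 1.
Track Bezout coefficients alongside the remainders: start with r₀ = 535 = a·1 + b·0 (s = 1, t = 0) and r₁ = 151 = a·0 + b·1 (s = 0, t = 1); each new remainder r_{k+1} = r_{k-1} − q_k·r_k inherits s_{k+1} = s_{k-1} − q_k·s_k, t_{k+1} = t_{k-1} − q_k·t_k, so r_k = a·s_k + b·t_k at every step:
  q = 3: r = 82, s = 1 − 3·0 = 1, t = 0 − 3·1 = -3  (check: 535·1 + 151·(-3) = 82)
  q = 1: r = 69, s = 0 − 1·1 = -1, t = 1 − 1·(-3) = 4  (check: 535·(-1) + 151·4 = 69)
  q = 1: r = 13, s = 1 − 1·(-1) = 2, t = -3 − 1·4 = -7  (check: 535·2 + 151·(-7) = 13)
  q = 5: r = 4, s = -1 − 5·2 = -11, t = 4 − 5·(-7) = 39  (check: 535·(-11) + 151·39 = 4)
  q = 3: r = 1, s = 2 − 3·(-11) = 35, t = -7 − 3·39 = -124  (check: 535·35 + 151·(-124) = 1)
The row with r = 1 (the gcd) gives the Bezout coefficients s = 35, t = -124.
Result: 535 · (35) + 151 · (-124) = 1.

gcd(535, 151) = 1; s = 35, t = -124 (check: 535·35 + 151·(-124) = 1).


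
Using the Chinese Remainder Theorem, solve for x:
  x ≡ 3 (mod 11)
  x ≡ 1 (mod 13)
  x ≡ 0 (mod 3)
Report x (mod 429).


Moduli 11, 13, 3 are pairwise coprime; by CRT there is a unique solution modulo M = 11 · 13 · 3 = 429.
Solve pairwise, accumulating the modulus:
  Start with x ≡ 3 (mod 11).
  Combine with x ≡ 1 (mod 13): since gcd(11, 13) = 1, we get a unique residue mod 143.
    Write x = 3 + 11·t and substitute into x ≡ 1 (mod 13): 11·t ≡ 1 − 3 = -2 (mod 13).
    Reduce coefficients mod 13: 11·t ≡ 11 (mod 13).
    The inverse of 11 mod 13 is 6 (since 11·6 = 66 = 5·13 + 1), so t ≡ 6·11 = 66 ≡ 1 (mod 13).
    Then x = 3 + 11·1 = 14, valid modulo lcm(11, 13) = 143: x ≡ 14 (mod 143).
  Combine with x ≡ 0 (mod 3): since gcd(143, 3) = 1, we get a unique residue mod 429.
    Write x = 14 + 143·t and substitute into x ≡ 0 (mod 3): 143·t ≡ 0 − 14 = -14 (mod 3).
    Reduce coefficients mod 3: 2·t ≡ 1 (mod 3).
    The inverse of 2 mod 3 is 2 (since 2·2 = 4 = 1·3 + 1), so t ≡ 2·1 = 2 ≡ 2 (mod 3).
    Then x = 14 + 143·2 = 300, valid modulo lcm(143, 3) = 429: x ≡ 300 (mod 429).
Verify: 300 mod 11 = 3 ✓, 300 mod 13 = 1 ✓, 300 mod 3 = 0 ✓.

x ≡ 300 (mod 429).


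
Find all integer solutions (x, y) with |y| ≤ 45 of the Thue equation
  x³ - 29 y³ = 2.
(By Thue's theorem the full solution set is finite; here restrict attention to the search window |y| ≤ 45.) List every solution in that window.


The equation is x³ - 29y³ = 2. For fixed y, x³ = 29·y³ + 2, so a solution requires the RHS to be a perfect cube.
Strategy: iterate y from -45 to 45, compute RHS = 29·y³ + 2, and check whether it is a (positive or negative) perfect cube.
Check small values of y:
  y = 0: RHS = 2 is not a perfect cube.
  y = 1: RHS = 31 is not a perfect cube.
  y = -1: RHS = -27 = (-3)³ ⇒ x = -3 works.
  y = 2: RHS = 234 is not a perfect cube.
  y = -2: RHS = -230 is not a perfect cube.
  y = 3: RHS = 785 is not a perfect cube.
  y = -3: RHS = -781 is not a perfect cube.
Continuing the search up to |y| = 45 finds no further solutions beyond those listed.
Collected solutions: (-3, -1).

Solutions (with |y| ≤ 45): (-3, -1).


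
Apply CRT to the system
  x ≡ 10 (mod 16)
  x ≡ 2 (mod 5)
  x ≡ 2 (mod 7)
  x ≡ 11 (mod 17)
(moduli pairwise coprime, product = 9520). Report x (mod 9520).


Product of moduli M = 16 · 5 · 7 · 17 = 9520.
Merge one congruence at a time:
  Start: x ≡ 10 (mod 16).
  Combine with x ≡ 2 (mod 5); new modulus lcm = 80.
    Write x = 10 + 16·t and substitute into x ≡ 2 (mod 5): 16·t ≡ 2 − 10 = -8 (mod 5).
    Reduce coefficients mod 5: 1·t ≡ 2 (mod 5).
    So t ≡ 2 (mod 5).
    Then x = 10 + 16·2 = 42, valid modulo lcm(16, 5) = 80: x ≡ 42 (mod 80).
  Combine with x ≡ 2 (mod 7); new modulus lcm = 560.
    Write x = 42 + 80·t and substitute into x ≡ 2 (mod 7): 80·t ≡ 2 − 42 = -40 (mod 7).
    Reduce coefficients mod 7: 3·t ≡ 2 (mod 7).
    The inverse of 3 mod 7 is 5 (since 3·5 = 15 = 2·7 + 1), so t ≡ 5·2 = 10 ≡ 3 (mod 7).
    Then x = 42 + 80·3 = 282, valid modulo lcm(80, 7) = 560: x ≡ 282 (mod 560).
  Combine with x ≡ 11 (mod 17); new modulus lcm = 9520.
    Write x = 282 + 560·t and substitute into x ≡ 11 (mod 17): 560·t ≡ 11 − 282 = -271 (mod 17).
    Reduce coefficients mod 17: 16·t ≡ 1 (mod 17).
    The inverse of 16 mod 17 is 16 (since 16·16 = 256 = 15·17 + 1), so t ≡ 16·1 = 16 ≡ 16 (mod 17).
    Then x = 282 + 560·16 = 9242, valid modulo lcm(560, 17) = 9520: x ≡ 9242 (mod 9520).
Verify against each original: 9242 mod 16 = 10, 9242 mod 5 = 2, 9242 mod 7 = 2, 9242 mod 17 = 11.

x ≡ 9242 (mod 9520).


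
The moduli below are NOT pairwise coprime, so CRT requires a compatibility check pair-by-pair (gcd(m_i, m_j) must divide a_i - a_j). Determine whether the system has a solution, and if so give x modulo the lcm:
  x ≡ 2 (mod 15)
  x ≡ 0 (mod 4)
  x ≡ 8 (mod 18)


Moduli 15, 4, 18 are not pairwise coprime, so CRT works modulo lcm(m_i) when all pairwise compatibility conditions hold.
Pairwise compatibility: gcd(m_i, m_j) must divide a_i - a_j for every pair.
Merge one congruence at a time:
  Start: x ≡ 2 (mod 15).
  Combine with x ≡ 0 (mod 4): gcd(15, 4) = 1; 0 - 2 = -2, which IS divisible by 1, so compatible.
    Write x = 2 + 15·t and substitute into x ≡ 0 (mod 4): 15·t ≡ 0 − 2 = -2 (mod 4).
    Reduce coefficients mod 4: 3·t ≡ 2 (mod 4).
    The inverse of 3 mod 4 is 3 (since 3·3 = 9 = 2·4 + 1), so t ≡ 3·2 = 6 ≡ 2 (mod 4).
    Then x = 2 + 15·2 = 32, valid modulo lcm(15, 4) = 60: x ≡ 32 (mod 60).
  Combine with x ≡ 8 (mod 18): gcd(60, 18) = 6; 8 - 32 = -24, which IS divisible by 6, so compatible.
    Write x = 32 + 60·t and substitute into x ≡ 8 (mod 18): 60·t ≡ 8 − 32 = -24 (mod 18).
    Divide the congruence (and modulus) by g = 6: 10·t ≡ -4 (mod 3).
    Reduce coefficients mod 3: 1·t ≡ 2 (mod 3).
    So t ≡ 2 (mod 3).
    Then x = 32 + 60·2 = 152, valid modulo lcm(60, 18) = 180: x ≡ 152 (mod 180).
Verify: 152 mod 15 = 2, 152 mod 4 = 0, 152 mod 18 = 8.

x ≡ 152 (mod 180).


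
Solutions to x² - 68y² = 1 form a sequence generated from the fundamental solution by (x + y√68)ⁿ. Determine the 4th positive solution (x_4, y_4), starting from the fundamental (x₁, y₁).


Step 1: Find the fundamental solution (x₁, y₁) of x² - 68y² = 1.
  Expand √68 as a continued fraction. a₀ = ⌊√68⌋ = 8; iterate m_{k+1} = d_k·a_k − m_k, d_{k+1} = (68 − m_{k+1}²)/d_k, a_{k+1} = ⌊(a₀ + m_{k+1})/d_{k+1}⌋ (starting m₀ = 0, d₀ = 1), with convergents p_k = a_k·p_{k-1} + p_{k-2}, q_k = a_k·q_{k-1} + q_{k-2} (p₋₁ = 1, q₋₁ = 0):
  k = 0: a₀ = 8; p₀/q₀ = 8/1; p₀² − 68·q₀² = 64 − 68 = -4.
  k = 1: m = 8, d = 4, a = ⌊(8 + 8)/4⌋ = 4; p/q = (4·8 + 1)/(4·1 + 0) = 33/4; p² − 68·q² = 1089 − 1088 = 1.
  The first convergent with p² − 68·q² = 1 gives the fundamental solution (x₁, y₁) = (33, 4).
Step 2: Apply the recurrence (x_{n+1}, y_{n+1}) = (x₁x_n + 68y₁y_n, x₁y_n + y₁x_n) repeatedly.
  From (x_1, y_1) = (33, 4): x_2 = 33·33 + 68·4·4 = 2177; y_2 = 33·4 + 4·33 = 264.
  From (x_2, y_2) = (2177, 264): x_3 = 33·2177 + 68·4·264 = 143649; y_3 = 33·264 + 4·2177 = 17420.
  From (x_3, y_3) = (143649, 17420): x_4 = 33·143649 + 68·4·17420 = 9478657; y_4 = 33·17420 + 4·143649 = 1149456.
Step 3: Verify x_4² - 68·y_4² = 89844938523649 - 89844938523648 = 1 (should be 1). ✓

(x_1, y_1) = (33, 4); (x_4, y_4) = (9478657, 1149456).


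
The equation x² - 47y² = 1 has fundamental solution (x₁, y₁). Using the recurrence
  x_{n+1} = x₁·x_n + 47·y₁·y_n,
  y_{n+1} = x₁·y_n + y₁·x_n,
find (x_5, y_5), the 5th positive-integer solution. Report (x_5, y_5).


Step 1: Find the fundamental solution (x₁, y₁) of x² - 47y² = 1.
  Expand √47 as a continued fraction. a₀ = ⌊√47⌋ = 6; iterate m_{k+1} = d_k·a_k − m_k, d_{k+1} = (47 − m_{k+1}²)/d_k, a_{k+1} = ⌊(a₀ + m_{k+1})/d_{k+1}⌋ (starting m₀ = 0, d₀ = 1), with convergents p_k = a_k·p_{k-1} + p_{k-2}, q_k = a_k·q_{k-1} + q_{k-2} (p₋₁ = 1, q₋₁ = 0):
  k = 0: a₀ = 6; p₀/q₀ = 6/1; p₀² − 47·q₀² = 36 − 47 = -11.
  k = 1: m = 6, d = 11, a = ⌊(6 + 6)/11⌋ = 1; p/q = (1·6 + 1)/(1·1 + 0) = 7/1; p² − 47·q² = 49 − 47 = 2.
  k = 2: m = 5, d = 2, a = ⌊(6 + 5)/2⌋ = 5; p/q = (5·7 + 6)/(5·1 + 1) = 41/6; p² − 47·q² = 1681 − 1692 = -11.
  k = 3: m = 5, d = 11, a = ⌊(6 + 5)/11⌋ = 1; p/q = (1·41 + 7)/(1·6 + 1) = 48/7; p² − 47·q² = 2304 − 2303 = 1.
  The first convergent with p² − 47·q² = 1 gives the fundamental solution (x₁, y₁) = (48, 7).
Step 2: Apply the recurrence (x_{n+1}, y_{n+1}) = (x₁x_n + 47y₁y_n, x₁y_n + y₁x_n) repeatedly.
  From (x_1, y_1) = (48, 7): x_2 = 48·48 + 47·7·7 = 4607; y_2 = 48·7 + 7·48 = 672.
  From (x_2, y_2) = (4607, 672): x_3 = 48·4607 + 47·7·672 = 442224; y_3 = 48·672 + 7·4607 = 64505.
  From (x_3, y_3) = (442224, 64505): x_4 = 48·442224 + 47·7·64505 = 42448897; y_4 = 48·64505 + 7·442224 = 6191808.
  From (x_4, y_4) = (42448897, 6191808): x_5 = 48·42448897 + 47·7·6191808 = 4074651888; y_5 = 48·6191808 + 7·42448897 = 594349063.
Step 3: Verify x_5² - 47·y_5² = 16602788008381964544 - 16602788008381964543 = 1 (should be 1). ✓

(x_1, y_1) = (48, 7); (x_5, y_5) = (4074651888, 594349063).


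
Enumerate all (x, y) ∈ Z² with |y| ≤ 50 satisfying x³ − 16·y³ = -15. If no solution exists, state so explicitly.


The equation is x³ - 16y³ = -15. For fixed y, x³ = 16·y³ − 15, so a solution requires the RHS to be a perfect cube.
Strategy: iterate y from -50 to 50, compute RHS = 16·y³ − 15, and check whether it is a (positive or negative) perfect cube.
Check small values of y:
  y = 0: RHS = -15 is not a perfect cube.
  y = 1: RHS = 1 = (1)³ ⇒ x = 1 works.
  y = -1: RHS = -31 is not a perfect cube.
  y = 2: RHS = 113 is not a perfect cube.
  y = -2: RHS = -143 is not a perfect cube.
  y = 3: RHS = 417 is not a perfect cube.
  y = -3: RHS = -447 is not a perfect cube.
Continuing the search up to |y| = 50 finds no further solutions beyond those listed.
Collected solutions: (1, 1).

Solutions (with |y| ≤ 50): (1, 1).


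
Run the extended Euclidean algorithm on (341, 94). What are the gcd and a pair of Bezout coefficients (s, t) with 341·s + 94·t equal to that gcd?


Euclidean algorithm on (341, 94) — divide until remainder is 0:
  341 = 3 · 94 + 59
  94 = 1 · 59 + 35
  59 = 1 · 35 + 24
  35 = 1 · 24 + 11
  24 = 2 · 11 + 2
  11 = 5 · 2 + 1
  2 = 2 · 1 + 0
gcd(341, 94) = 1.
Track Bezout coefficients alongside the remainders: start with r₀ = 341 = a·1 + b·0 (s = 1, t = 0) and r₁ = 94 = a·0 + b·1 (s = 0, t = 1); each new remainder r_{k+1} = r_{k-1} − q_k·r_k inherits s_{k+1} = s_{k-1} − q_k·s_k, t_{k+1} = t_{k-1} − q_k·t_k, so r_k = a·s_k + b·t_k at every step:
  q = 3: r = 59, s = 1 − 3·0 = 1, t = 0 − 3·1 = -3  (check: 341·1 + 94·(-3) = 59)
  q = 1: r = 35, s = 0 − 1·1 = -1, t = 1 − 1·(-3) = 4  (check: 341·(-1) + 94·4 = 35)
  q = 1: r = 24, s = 1 − 1·(-1) = 2, t = -3 − 1·4 = -7  (check: 341·2 + 94·(-7) = 24)
  q = 1: r = 11, s = -1 − 1·2 = -3, t = 4 − 1·(-7) = 11  (check: 341·(-3) + 94·11 = 11)
  q = 2: r = 2, s = 2 − 2·(-3) = 8, t = -7 − 2·11 = -29  (check: 341·8 + 94·(-29) = 2)
  q = 5: r = 1, s = -3 − 5·8 = -43, t = 11 − 5·(-29) = 156  (check: 341·(-43) + 94·156 = 1)
The row with r = 1 (the gcd) gives the Bezout coefficients s = -43, t = 156.
Result: 341 · (-43) + 94 · (156) = 1.

gcd(341, 94) = 1; s = -43, t = 156 (check: 341·(-43) + 94·156 = 1).


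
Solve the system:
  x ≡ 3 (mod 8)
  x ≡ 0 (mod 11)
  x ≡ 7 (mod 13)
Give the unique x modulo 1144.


Moduli 8, 11, 13 are pairwise coprime; by CRT there is a unique solution modulo M = 8 · 11 · 13 = 1144.
Solve pairwise, accumulating the modulus:
  Start with x ≡ 3 (mod 8).
  Combine with x ≡ 0 (mod 11): since gcd(8, 11) = 1, we get a unique residue mod 88.
    Write x = 3 + 8·t and substitute into x ≡ 0 (mod 11): 8·t ≡ 0 − 3 = -3 (mod 11).
    Reduce coefficients mod 11: 8·t ≡ 8 (mod 11).
    The inverse of 8 mod 11 is 7 (since 8·7 = 56 = 5·11 + 1), so t ≡ 7·8 = 56 ≡ 1 (mod 11).
    Then x = 3 + 8·1 = 11, valid modulo lcm(8, 11) = 88: x ≡ 11 (mod 88).
  Combine with x ≡ 7 (mod 13): since gcd(88, 13) = 1, we get a unique residue mod 1144.
    Write x = 11 + 88·t and substitute into x ≡ 7 (mod 13): 88·t ≡ 7 − 11 = -4 (mod 13).
    Reduce coefficients mod 13: 10·t ≡ 9 (mod 13).
    The inverse of 10 mod 13 is 4 (since 10·4 = 40 = 3·13 + 1), so t ≡ 4·9 = 36 ≡ 10 (mod 13).
    Then x = 11 + 88·10 = 891, valid modulo lcm(88, 13) = 1144: x ≡ 891 (mod 1144).
Verify: 891 mod 8 = 3 ✓, 891 mod 11 = 0 ✓, 891 mod 13 = 7 ✓.

x ≡ 891 (mod 1144).


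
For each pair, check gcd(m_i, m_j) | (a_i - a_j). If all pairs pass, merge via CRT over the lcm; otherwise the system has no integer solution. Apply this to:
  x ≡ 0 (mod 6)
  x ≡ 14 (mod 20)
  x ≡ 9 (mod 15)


Moduli 6, 20, 15 are not pairwise coprime, so CRT works modulo lcm(m_i) when all pairwise compatibility conditions hold.
Pairwise compatibility: gcd(m_i, m_j) must divide a_i - a_j for every pair.
Merge one congruence at a time:
  Start: x ≡ 0 (mod 6).
  Combine with x ≡ 14 (mod 20): gcd(6, 20) = 2; 14 - 0 = 14, which IS divisible by 2, so compatible.
    Write x = 0 + 6·t and substitute into x ≡ 14 (mod 20): 6·t ≡ 14 − 0 = 14 (mod 20).
    Divide the congruence (and modulus) by g = 2: 3·t ≡ 7 (mod 10).
    The inverse of 3 mod 10 is 7 (since 3·7 = 21 = 2·10 + 1), so t ≡ 7·7 = 49 ≡ 9 (mod 10).
    Then x = 0 + 6·9 = 54, valid modulo lcm(6, 20) = 60: x ≡ 54 (mod 60).
  Combine with x ≡ 9 (mod 15): gcd(60, 15) = 15; 9 - 54 = -45, which IS divisible by 15, so compatible.
    Write x = 54 + 60·t and substitute into x ≡ 9 (mod 15): 60·t ≡ 9 − 54 = -45 (mod 15).
    Divide the congruence (and modulus) by g = 15: 4·t ≡ -3 (mod 1).
    Modulo 1 every t works; take t = 0.
    Then x = 54 + 60·0 = 54, valid modulo lcm(60, 15) = 60: x ≡ 54 (mod 60).
Verify: 54 mod 6 = 0, 54 mod 20 = 14, 54 mod 15 = 9.

x ≡ 54 (mod 60).


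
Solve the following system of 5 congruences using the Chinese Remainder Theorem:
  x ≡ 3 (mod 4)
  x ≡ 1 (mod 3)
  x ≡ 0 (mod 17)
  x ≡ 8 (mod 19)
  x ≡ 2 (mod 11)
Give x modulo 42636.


Product of moduli M = 4 · 3 · 17 · 19 · 11 = 42636.
Merge one congruence at a time:
  Start: x ≡ 3 (mod 4).
  Combine with x ≡ 1 (mod 3); new modulus lcm = 12.
    Write x = 3 + 4·t and substitute into x ≡ 1 (mod 3): 4·t ≡ 1 − 3 = -2 (mod 3).
    Reduce coefficients mod 3: 1·t ≡ 1 (mod 3).
    So t ≡ 1 (mod 3).
    Then x = 3 + 4·1 = 7, valid modulo lcm(4, 3) = 12: x ≡ 7 (mod 12).
  Combine with x ≡ 0 (mod 17); new modulus lcm = 204.
    Write x = 7 + 12·t and substitute into x ≡ 0 (mod 17): 12·t ≡ 0 − 7 = -7 (mod 17).
    Reduce coefficients mod 17: 12·t ≡ 10 (mod 17).
    The inverse of 12 mod 17 is 10 (since 12·10 = 120 = 7·17 + 1), so t ≡ 10·10 = 100 ≡ 15 (mod 17).
    Then x = 7 + 12·15 = 187, valid modulo lcm(12, 17) = 204: x ≡ 187 (mod 204).
  Combine with x ≡ 8 (mod 19); new modulus lcm = 3876.
    Write x = 187 + 204·t and substitute into x ≡ 8 (mod 19): 204·t ≡ 8 − 187 = -179 (mod 19).
    Reduce coefficients mod 19: 14·t ≡ 11 (mod 19).
    The inverse of 14 mod 19 is 15 (since 14·15 = 210 = 11·19 + 1), so t ≡ 15·11 = 165 ≡ 13 (mod 19).
    Then x = 187 + 204·13 = 2839, valid modulo lcm(204, 19) = 3876: x ≡ 2839 (mod 3876).
  Combine with x ≡ 2 (mod 11); new modulus lcm = 42636.
    Write x = 2839 + 3876·t and substitute into x ≡ 2 (mod 11): 3876·t ≡ 2 − 2839 = -2837 (mod 11).
    Reduce coefficients mod 11: 4·t ≡ 1 (mod 11).
    The inverse of 4 mod 11 is 3 (since 4·3 = 12 = 1·11 + 1), so t ≡ 3·1 = 3 ≡ 3 (mod 11).
    Then x = 2839 + 3876·3 = 14467, valid modulo lcm(3876, 11) = 42636: x ≡ 14467 (mod 42636).
Verify against each original: 14467 mod 4 = 3, 14467 mod 3 = 1, 14467 mod 17 = 0, 14467 mod 19 = 8, 14467 mod 11 = 2.

x ≡ 14467 (mod 42636).


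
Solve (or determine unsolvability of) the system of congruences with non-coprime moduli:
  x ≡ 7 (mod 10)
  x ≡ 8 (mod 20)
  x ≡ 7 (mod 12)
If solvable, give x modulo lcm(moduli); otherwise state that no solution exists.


Moduli 10, 20, 12 are not pairwise coprime, so CRT works modulo lcm(m_i) when all pairwise compatibility conditions hold.
Pairwise compatibility: gcd(m_i, m_j) must divide a_i - a_j for every pair.
Merge one congruence at a time:
  Start: x ≡ 7 (mod 10).
  Combine with x ≡ 8 (mod 20): gcd(10, 20) = 10, and 8 - 7 = 1 is NOT divisible by 10.
    ⇒ system is inconsistent (no integer solution).

No solution (the system is inconsistent).


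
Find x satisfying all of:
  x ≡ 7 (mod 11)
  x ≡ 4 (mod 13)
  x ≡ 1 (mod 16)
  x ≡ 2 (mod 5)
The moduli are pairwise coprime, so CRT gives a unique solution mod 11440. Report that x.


Product of moduli M = 11 · 13 · 16 · 5 = 11440.
Merge one congruence at a time:
  Start: x ≡ 7 (mod 11).
  Combine with x ≡ 4 (mod 13); new modulus lcm = 143.
    Write x = 7 + 11·t and substitute into x ≡ 4 (mod 13): 11·t ≡ 4 − 7 = -3 (mod 13).
    Reduce coefficients mod 13: 11·t ≡ 10 (mod 13).
    The inverse of 11 mod 13 is 6 (since 11·6 = 66 = 5·13 + 1), so t ≡ 6·10 = 60 ≡ 8 (mod 13).
    Then x = 7 + 11·8 = 95, valid modulo lcm(11, 13) = 143: x ≡ 95 (mod 143).
  Combine with x ≡ 1 (mod 16); new modulus lcm = 2288.
    Write x = 95 + 143·t and substitute into x ≡ 1 (mod 16): 143·t ≡ 1 − 95 = -94 (mod 16).
    Reduce coefficients mod 16: 15·t ≡ 2 (mod 16).
    The inverse of 15 mod 16 is 15 (since 15·15 = 225 = 14·16 + 1), so t ≡ 15·2 = 30 ≡ 14 (mod 16).
    Then x = 95 + 143·14 = 2097, valid modulo lcm(143, 16) = 2288: x ≡ 2097 (mod 2288).
  Combine with x ≡ 2 (mod 5); new modulus lcm = 11440.
    Write x = 2097 + 2288·t and substitute into x ≡ 2 (mod 5): 2288·t ≡ 2 − 2097 = -2095 (mod 5).
    Reduce coefficients mod 5: 3·t ≡ 0 (mod 5).
    The inverse of 3 mod 5 is 2 (since 3·2 = 6 = 1·5 + 1), so t ≡ 2·0 = 0 ≡ 0 (mod 5).
    Then x = 2097 + 2288·0 = 2097, valid modulo lcm(2288, 5) = 11440: x ≡ 2097 (mod 11440).
Verify against each original: 2097 mod 11 = 7, 2097 mod 13 = 4, 2097 mod 16 = 1, 2097 mod 5 = 2.

x ≡ 2097 (mod 11440).


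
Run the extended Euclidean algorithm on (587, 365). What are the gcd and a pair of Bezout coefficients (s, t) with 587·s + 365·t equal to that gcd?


Euclidean algorithm on (587, 365) — divide until remainder is 0:
  587 = 1 · 365 + 222
  365 = 1 · 222 + 143
  222 = 1 · 143 + 79
  143 = 1 · 79 + 64
  79 = 1 · 64 + 15
  64 = 4 · 15 + 4
  15 = 3 · 4 + 3
  4 = 1 · 3 + 1
  3 = 3 · 1 + 0
gcd(587, 365) = 1.
Track Bezout coefficients alongside the remainders: start with r₀ = 587 = a·1 + b·0 (s = 1, t = 0) and r₁ = 365 = a·0 + b·1 (s = 0, t = 1); each new remainder r_{k+1} = r_{k-1} − q_k·r_k inherits s_{k+1} = s_{k-1} − q_k·s_k, t_{k+1} = t_{k-1} − q_k·t_k, so r_k = a·s_k + b·t_k at every step:
  q = 1: r = 222, s = 1 − 1·0 = 1, t = 0 − 1·1 = -1  (check: 587·1 + 365·(-1) = 222)
  q = 1: r = 143, s = 0 − 1·1 = -1, t = 1 − 1·(-1) = 2  (check: 587·(-1) + 365·2 = 143)
  q = 1: r = 79, s = 1 − 1·(-1) = 2, t = -1 − 1·2 = -3  (check: 587·2 + 365·(-3) = 79)
  q = 1: r = 64, s = -1 − 1·2 = -3, t = 2 − 1·(-3) = 5  (check: 587·(-3) + 365·5 = 64)
  q = 1: r = 15, s = 2 − 1·(-3) = 5, t = -3 − 1·5 = -8  (check: 587·5 + 365·(-8) = 15)
  q = 4: r = 4, s = -3 − 4·5 = -23, t = 5 − 4·(-8) = 37  (check: 587·(-23) + 365·37 = 4)
  q = 3: r = 3, s = 5 − 3·(-23) = 74, t = -8 − 3·37 = -119  (check: 587·74 + 365·(-119) = 3)
  q = 1: r = 1, s = -23 − 1·74 = -97, t = 37 − 1·(-119) = 156  (check: 587·(-97) + 365·156 = 1)
The row with r = 1 (the gcd) gives the Bezout coefficients s = -97, t = 156.
Result: 587 · (-97) + 365 · (156) = 1.

gcd(587, 365) = 1; s = -97, t = 156 (check: 587·(-97) + 365·156 = 1).


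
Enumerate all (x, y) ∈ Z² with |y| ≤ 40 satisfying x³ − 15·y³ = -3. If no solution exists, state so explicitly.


The equation is x³ - 15y³ = -3. For fixed y, x³ = 15·y³ − 3, so a solution requires the RHS to be a perfect cube.
Strategy: iterate y from -40 to 40, compute RHS = 15·y³ − 3, and check whether it is a (positive or negative) perfect cube.
Check small values of y:
  y = 0: RHS = -3 is not a perfect cube.
  y = 1: RHS = 12 is not a perfect cube.
  y = -1: RHS = -18 is not a perfect cube.
  y = 2: RHS = 117 is not a perfect cube.
  y = -2: RHS = -123 is not a perfect cube.
  y = 3: RHS = 402 is not a perfect cube.
  y = -3: RHS = -408 is not a perfect cube.
Continuing the search up to |y| = 40 finds no solutions either.
No (x, y) in the scanned range satisfies the equation.

No integer solutions with |y| ≤ 40.


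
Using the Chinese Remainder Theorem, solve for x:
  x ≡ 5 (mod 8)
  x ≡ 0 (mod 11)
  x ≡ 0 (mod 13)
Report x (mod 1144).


Moduli 8, 11, 13 are pairwise coprime; by CRT there is a unique solution modulo M = 8 · 11 · 13 = 1144.
Solve pairwise, accumulating the modulus:
  Start with x ≡ 5 (mod 8).
  Combine with x ≡ 0 (mod 11): since gcd(8, 11) = 1, we get a unique residue mod 88.
    Write x = 5 + 8·t and substitute into x ≡ 0 (mod 11): 8·t ≡ 0 − 5 = -5 (mod 11).
    Reduce coefficients mod 11: 8·t ≡ 6 (mod 11).
    The inverse of 8 mod 11 is 7 (since 8·7 = 56 = 5·11 + 1), so t ≡ 7·6 = 42 ≡ 9 (mod 11).
    Then x = 5 + 8·9 = 77, valid modulo lcm(8, 11) = 88: x ≡ 77 (mod 88).
  Combine with x ≡ 0 (mod 13): since gcd(88, 13) = 1, we get a unique residue mod 1144.
    Write x = 77 + 88·t and substitute into x ≡ 0 (mod 13): 88·t ≡ 0 − 77 = -77 (mod 13).
    Reduce coefficients mod 13: 10·t ≡ 1 (mod 13).
    The inverse of 10 mod 13 is 4 (since 10·4 = 40 = 3·13 + 1), so t ≡ 4·1 = 4 ≡ 4 (mod 13).
    Then x = 77 + 88·4 = 429, valid modulo lcm(88, 13) = 1144: x ≡ 429 (mod 1144).
Verify: 429 mod 8 = 5 ✓, 429 mod 11 = 0 ✓, 429 mod 13 = 0 ✓.

x ≡ 429 (mod 1144).


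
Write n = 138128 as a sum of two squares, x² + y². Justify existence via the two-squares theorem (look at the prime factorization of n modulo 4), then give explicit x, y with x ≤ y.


Step 1: Factor n = 138128 = 2^4 · 89 · 97.
Step 2: Check the mod-4 condition on each prime factor: 2 = 2 (special); 89 ≡ 1 (mod 4), exponent 1; 97 ≡ 1 (mod 4), exponent 1.
All primes ≡ 3 (mod 4) appear to even exponent (or don't appear), so by the two-squares theorem n IS expressible as a sum of two squares.
Step 3: Build a representation. Group n = k² · m with k = 4 and m = 89 · 97 = 8633 (a product of primes ≡ 1 (mod 4)); a representation of m scales to one of n via (k·x)² + (k·y)² = k²(x² + y²). Each prime p ≡ 1 (mod 4) is itself a sum of two squares; find a² by testing p − a² for a perfect square:
  89: 89 − 1² = 88, 89 − 2² = 85, 89 − 3² = 80, 89 − 4² = 73, 89 − 5² = 64 = 8² ⇒ 89 = 5² + 8².
  97: 97 − 1² = 96, 97 − 2² = 93, 97 − 3² = 88, 97 − 4² = 81 = 9² ⇒ 97 = 4² + 9².
  Combine using the Brahmagupta–Fibonacci identity (a² + b²)(c² + d²) = (ac − bd)² + (ad + bc)² = (ac + bd)² + (ad − bc)²:
  89 · 97 = 8633: from (5² + 8²)(4² + 9²), take (5·4 − 8·9, 5·9 + 8·4) = (20 − 72, 45 + 32) = (-52, 77); dropping signs (only squares matter) gives (52, 77); check 52² + 77² = 2704 + 5929 = 8633 ✓.
  Scale by k = 4: (4·52, 4·77) = (208, 308).
Step 4: Order so x ≤ y and verify: 208² + 308² = 43264 + 94864 = 138128 = n. ✓

n = 138128 = 208² + 308² (one valid representation with x ≤ y).


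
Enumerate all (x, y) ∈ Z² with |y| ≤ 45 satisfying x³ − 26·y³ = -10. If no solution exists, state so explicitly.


The equation is x³ - 26y³ = -10. For fixed y, x³ = 26·y³ − 10, so a solution requires the RHS to be a perfect cube.
Strategy: iterate y from -45 to 45, compute RHS = 26·y³ − 10, and check whether it is a (positive or negative) perfect cube.
Check small values of y:
  y = 0: RHS = -10 is not a perfect cube.
  y = 1: RHS = 16 is not a perfect cube.
  y = -1: RHS = -36 is not a perfect cube.
  y = 2: RHS = 198 is not a perfect cube.
  y = -2: RHS = -218 is not a perfect cube.
  y = 3: RHS = 692 is not a perfect cube.
  y = -3: RHS = -712 is not a perfect cube.
Continuing the search up to |y| = 45 finds no solutions either.
No (x, y) in the scanned range satisfies the equation.

No integer solutions with |y| ≤ 45.
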